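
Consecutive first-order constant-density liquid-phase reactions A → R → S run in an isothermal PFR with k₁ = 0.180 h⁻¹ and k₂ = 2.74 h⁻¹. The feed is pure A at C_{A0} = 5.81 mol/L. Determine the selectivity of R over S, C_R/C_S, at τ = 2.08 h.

0.182

Solving the coupled first-order balances gives C_R(τ) = [k₁/(k₂−k₁)]·C_{A0}·(e^(−k₁τ) − e^(−k₂τ)).
e^(−k₁τ) = e^(−0.180×2.08) = e^(−0.3744) = 0.6877; e^(−k₂τ) = e^(−5.699) = 0.003349.
C_R = 0.180×5.81/(2.74−0.180) × (0.6877−0.003349) = 0.4085×0.6844 = 0.2796 mol/L.
C_A = C_{A0}e^(−k₁τ) = 3.996 mol/L, so C_S = C_{A0}−C_A−C_R = 1.535 mol/L; C_R/C_S = 0.182.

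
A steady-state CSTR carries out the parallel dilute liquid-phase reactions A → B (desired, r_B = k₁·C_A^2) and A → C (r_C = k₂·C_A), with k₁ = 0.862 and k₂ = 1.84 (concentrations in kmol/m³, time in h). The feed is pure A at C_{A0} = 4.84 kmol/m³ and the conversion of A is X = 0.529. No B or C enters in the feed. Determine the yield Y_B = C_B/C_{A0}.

Exit C_A = C_{A0}(1−X) = 4.84×0.471 = 2.280 kmol/m³.
A CSTR operates uniformly at the exit composition, giving r_B = 4.480 and r_C = 4.195 (each k·C_A^n at C_A = 2.280).
Fraction of consumed A going to B: r_B/(r_B+r_C) = 0.5164.
C_B = 0.5164·C_{A0}·X = 0.5164×4.84×0.529 = 1.32 kmol/m³; Y_B = C_B/C_{A0} = 0.273.

0.273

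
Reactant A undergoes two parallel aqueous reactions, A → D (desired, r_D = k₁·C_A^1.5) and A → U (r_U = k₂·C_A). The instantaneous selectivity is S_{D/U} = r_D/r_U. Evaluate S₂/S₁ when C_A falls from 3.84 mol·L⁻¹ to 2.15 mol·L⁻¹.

S_{D/U} = (k₁/k₂)·C_A^0.5, so S₂/S₁ = (C_{A,2}/C_{A,1})^0.5.
= (2.15/3.84)^0.5 = (0.5599)^0.5 = 0.748.
Selectivity toward D falls as C_A falls — high-concentration operation is favoured.

0.748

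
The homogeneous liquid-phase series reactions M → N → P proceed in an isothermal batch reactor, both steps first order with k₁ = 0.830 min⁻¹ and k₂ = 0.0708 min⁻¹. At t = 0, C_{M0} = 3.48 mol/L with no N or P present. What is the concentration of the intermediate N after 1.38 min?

2.24 mol/L

For first-order series with pure M initially, C_N(t) = k₁C_{M0}/(k₂−k₁)·(e^(−k₁t) − e^(−k₂t)).
e^(−k₁t) = e^(−0.830×1.38) = e^(−1.145) = 0.3181; e^(−k₂t) = e^(−0.09770) = 0.9069.
C_N = 0.830×3.48/(0.0708−0.830) × (0.3181−0.9069) = (-3.805)×(-0.5888) = 2.240 mol/L.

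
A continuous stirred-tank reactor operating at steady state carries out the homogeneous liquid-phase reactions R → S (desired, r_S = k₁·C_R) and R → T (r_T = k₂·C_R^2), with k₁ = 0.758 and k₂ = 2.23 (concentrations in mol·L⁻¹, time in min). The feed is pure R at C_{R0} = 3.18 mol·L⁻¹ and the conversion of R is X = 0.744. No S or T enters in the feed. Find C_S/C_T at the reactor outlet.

0.418

Exit C_R = C_{R0}(1−X) = 3.18×0.256 = 0.8141 mol·L⁻¹.
A CSTR operates uniformly at the exit composition, giving r_S = 0.6171 and r_T = 1.478 (each k·C_R^n at C_R = 0.8141).
Overall selectivity = C_S/C_T = r_Sτ/(r_Tτ) = r_S/r_T = 0.418.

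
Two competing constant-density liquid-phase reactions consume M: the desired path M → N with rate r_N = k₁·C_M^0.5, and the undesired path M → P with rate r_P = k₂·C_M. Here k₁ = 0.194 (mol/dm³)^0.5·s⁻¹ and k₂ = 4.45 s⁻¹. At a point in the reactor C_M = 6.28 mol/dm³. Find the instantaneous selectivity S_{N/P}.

0.0174

S_{N/P} = r_N/r_P = (k₁·C_M^0.5)/(k₂·C_M) = (k₁/k₂)·C_M^-0.5.
= (0.194×6.280^0.5) / (4.45×6.280) = 0.4862/27.95 = 0.0174.
The undesired path is higher order in M, so low C_M (CSTR or dilute feed) favours N.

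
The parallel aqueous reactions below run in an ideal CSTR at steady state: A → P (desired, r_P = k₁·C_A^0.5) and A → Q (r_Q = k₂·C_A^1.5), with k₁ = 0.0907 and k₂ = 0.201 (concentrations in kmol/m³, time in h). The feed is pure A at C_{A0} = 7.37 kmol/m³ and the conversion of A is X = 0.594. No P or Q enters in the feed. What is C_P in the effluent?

Exit C_A = C_{A0}(1−X) = 7.37×0.406 = 2.992 kmol/m³.
A CSTR operates uniformly at the exit composition, giving r_P = 0.1569 and r_Q = 1.040 (each k·C_A^n at C_A = 2.992).
Fraction of consumed A going to P: r_P/(r_P+r_Q) = 0.1310.
C_P = 0.1310·C_{A0}·X = 0.1310×7.37×0.594 = 0.574 kmol/m³.

0.574 kmol/m³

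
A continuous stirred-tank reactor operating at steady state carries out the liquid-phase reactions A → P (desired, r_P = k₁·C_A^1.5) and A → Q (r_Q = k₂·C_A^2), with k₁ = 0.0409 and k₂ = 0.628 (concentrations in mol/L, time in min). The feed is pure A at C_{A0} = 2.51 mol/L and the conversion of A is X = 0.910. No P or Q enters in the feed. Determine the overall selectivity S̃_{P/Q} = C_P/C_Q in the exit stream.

0.137

Exit C_A = C_{A0}(1−X) = 2.51×0.0900 = 0.2259 mol/L.
Rates in a CSTR are evaluated at the outlet concentration: r_P = 0.0409×0.2259^1.5 = 0.004391, r_Q = 0.628×0.2259^2 = 0.03205.
Overall selectivity = C_P/C_Q = r_Pτ/(r_Qτ) = r_P/r_Q = 0.137.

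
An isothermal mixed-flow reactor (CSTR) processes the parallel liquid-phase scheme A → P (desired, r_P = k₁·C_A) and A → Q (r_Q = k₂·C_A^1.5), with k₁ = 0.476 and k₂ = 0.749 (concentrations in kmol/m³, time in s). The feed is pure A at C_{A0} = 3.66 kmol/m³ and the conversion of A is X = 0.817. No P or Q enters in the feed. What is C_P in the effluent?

Exit C_A = C_{A0}(1−X) = 3.66×0.183 = 0.6698 kmol/m³.
Rates in a CSTR are evaluated at the outlet concentration: r_P = 0.476×0.6698 = 0.3188, r_Q = 0.749×0.6698^1.5 = 0.4106.
Fraction of consumed A going to P: r_P/(r_P+r_Q) = 0.4371.
C_P = 0.4371·C_{A0}·X = 0.4371×3.66×0.817 = 1.31 kmol/m³.

1.31 kmol/m³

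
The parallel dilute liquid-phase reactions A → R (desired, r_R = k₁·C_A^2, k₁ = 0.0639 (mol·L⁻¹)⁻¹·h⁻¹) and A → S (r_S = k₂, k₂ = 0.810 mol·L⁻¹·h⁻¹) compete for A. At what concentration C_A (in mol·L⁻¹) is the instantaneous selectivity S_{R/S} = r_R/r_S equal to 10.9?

11.8 mol·L⁻¹

S_{R/S} = (k₁/k₂)·C_A^2 ⇒ C_A = (S·k₂/k₁)^(0.5).
= (10.9×0.810/0.0639)^(0.5) = (138.2)^(0.5) = 11.8 mol·L⁻¹.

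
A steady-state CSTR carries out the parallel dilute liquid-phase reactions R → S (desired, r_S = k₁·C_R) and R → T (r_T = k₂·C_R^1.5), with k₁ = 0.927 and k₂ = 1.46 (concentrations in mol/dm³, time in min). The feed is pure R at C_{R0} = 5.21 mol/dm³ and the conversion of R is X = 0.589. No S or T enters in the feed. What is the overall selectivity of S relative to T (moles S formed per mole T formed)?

0.434

Exit C_R = C_{R0}(1−X) = 5.21×0.411 = 2.141 mol/dm³.
Rates in a CSTR are evaluated at the outlet concentration: r_S = 0.927×2.141 = 1.985, r_T = 1.46×2.141^1.5 = 4.575.
Overall selectivity = C_S/C_T = r_Sτ/(r_Tτ) = r_S/r_T = 0.434.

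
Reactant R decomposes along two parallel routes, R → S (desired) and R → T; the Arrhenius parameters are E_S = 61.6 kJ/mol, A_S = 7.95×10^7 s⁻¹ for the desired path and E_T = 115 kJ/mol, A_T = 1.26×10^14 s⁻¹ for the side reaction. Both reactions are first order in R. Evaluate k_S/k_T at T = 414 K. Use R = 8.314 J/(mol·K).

3.45

k_S/k_T = (A_S/A_T)·exp[−(E_S−E_T)/(RT)] = (A_S/A_T)·exp[(E_T−E_S)/(RT)].
(E_T−E_S)/(RT) = (115−61.6)×10³/(8.314×414) = 53400/3442 = 15.51.
k_S/k_T = (7.95×10^7/1.26×10^14)·exp(15.51) = 6.310×10^-7 × 5.467×10^6 = 3.45.
Since E_S < E_T, lowering the temperature improves selectivity toward S.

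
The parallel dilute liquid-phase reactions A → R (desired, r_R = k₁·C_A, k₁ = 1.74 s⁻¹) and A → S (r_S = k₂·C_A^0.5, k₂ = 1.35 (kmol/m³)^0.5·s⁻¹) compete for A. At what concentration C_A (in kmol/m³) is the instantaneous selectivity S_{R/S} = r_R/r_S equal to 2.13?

S_{R/S} = (k₁/k₂)·C_A^0.5 ⇒ C_A = (S·k₂/k₁)^(2).
= (2.13×1.35/1.74)^(2) = (1.653)^(2) = 2.73 kmol/m³.

2.73 kmol/m³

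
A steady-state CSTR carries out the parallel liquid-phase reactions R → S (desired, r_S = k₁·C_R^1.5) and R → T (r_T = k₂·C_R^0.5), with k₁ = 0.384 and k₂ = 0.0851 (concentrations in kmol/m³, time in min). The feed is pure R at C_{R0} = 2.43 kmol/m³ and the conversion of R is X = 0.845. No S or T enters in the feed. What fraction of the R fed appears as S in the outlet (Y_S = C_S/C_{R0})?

0.532

Exit C_R = C_{R0}(1−X) = 2.43×0.155 = 0.3767 kmol/m³.
In a CSTR the entire volume is at exit conditions, so r_S = 0.384×0.3767^1.5 = 0.08876 and r_T = 0.0851×0.3767^0.5 = 0.05223.
Fraction of consumed R going to S: r_S/(r_S+r_T) = 0.6296.
C_S = 0.6296·C_{R0}·X = 0.6296×2.43×0.845 = 1.29 kmol/m³; Y_S = C_S/C_{R0} = 0.532.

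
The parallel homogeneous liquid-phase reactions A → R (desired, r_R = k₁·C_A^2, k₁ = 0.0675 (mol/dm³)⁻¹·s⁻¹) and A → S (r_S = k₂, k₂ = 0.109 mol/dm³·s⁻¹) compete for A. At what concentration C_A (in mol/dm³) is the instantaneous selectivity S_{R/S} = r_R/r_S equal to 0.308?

0.705 mol/dm³

S_{R/S} = (k₁/k₂)·C_A^2 ⇒ C_A = (S·k₂/k₁)^(0.5).
= (0.308×0.109/0.0675)^(0.5) = (0.4974)^(0.5) = 0.705 mol/dm³.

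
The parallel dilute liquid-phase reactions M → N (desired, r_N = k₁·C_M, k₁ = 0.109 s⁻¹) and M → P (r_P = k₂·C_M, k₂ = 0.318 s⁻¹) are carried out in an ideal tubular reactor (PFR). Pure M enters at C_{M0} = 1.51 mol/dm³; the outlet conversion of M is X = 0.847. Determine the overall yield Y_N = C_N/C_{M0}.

0.216

C_M = C_{M0}(1−X) = 0.2310 mol/dm³.
Both paths are first order in M, so the instantaneous fraction to N is constant: dC_N/d(−C_M) = k₁/(k₁+k₂) = 0.2553.
C_N = 0.2553·(C_{M0}−C_M) = 0.2553×1.279 = 0.326 mol/dm³.
Y_N = C_N/C_{M0} = 0.3265/1.51 = 0.216.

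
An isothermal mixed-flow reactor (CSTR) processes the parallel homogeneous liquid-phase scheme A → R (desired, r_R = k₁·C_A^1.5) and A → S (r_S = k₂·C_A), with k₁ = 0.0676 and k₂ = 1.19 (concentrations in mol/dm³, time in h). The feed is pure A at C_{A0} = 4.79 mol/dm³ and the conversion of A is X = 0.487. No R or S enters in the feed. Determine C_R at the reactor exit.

0.191 mol/dm³

Exit C_A = C_{A0}(1−X) = 4.79×0.513 = 2.457 mol/dm³.
In a CSTR the entire volume is at exit conditions, so r_R = 0.0676×2.457^1.5 = 0.2604 and r_S = 1.19×2.457 = 2.924.
Fraction of consumed A going to R: r_R/(r_R+r_S) = 0.08177.
C_R = 0.08177·C_{A0}·X = 0.08177×4.79×0.487 = 0.191 mol/dm³.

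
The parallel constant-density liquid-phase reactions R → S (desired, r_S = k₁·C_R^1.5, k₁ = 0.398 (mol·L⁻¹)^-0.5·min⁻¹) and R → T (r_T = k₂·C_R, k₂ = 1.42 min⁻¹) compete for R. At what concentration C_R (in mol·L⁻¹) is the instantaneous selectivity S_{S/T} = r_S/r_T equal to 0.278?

S_{S/T} = (k₁/k₂)·C_R^0.5 ⇒ C_R = (S·k₂/k₁)^(2).
= (0.278×1.42/0.398)^(2) = (0.9919)^(2) = 0.984 mol·L⁻¹.

0.984 mol·L⁻¹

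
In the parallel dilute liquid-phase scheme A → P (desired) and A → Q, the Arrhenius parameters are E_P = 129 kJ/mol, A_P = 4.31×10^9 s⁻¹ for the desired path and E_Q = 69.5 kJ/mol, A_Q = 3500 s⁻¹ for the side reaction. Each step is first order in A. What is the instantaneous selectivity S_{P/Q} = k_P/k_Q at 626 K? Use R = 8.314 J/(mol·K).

13.3

k_P/k_Q = (A_P/A_Q)·exp[−(E_P−E_Q)/(RT)] = (A_P/A_Q)·exp[(E_Q−E_P)/(RT)].
(E_Q−E_P)/(RT) = (69.5−129)×10³/(8.314×626) = -59500/5205 = -11.43.
k_P/k_Q = (4.31×10^9/3500)·exp(-11.43) = 1.231×10^6 × 1.084×10^-5 = 13.3.
Since E_P > E_Q, raising the temperature improves selectivity toward P.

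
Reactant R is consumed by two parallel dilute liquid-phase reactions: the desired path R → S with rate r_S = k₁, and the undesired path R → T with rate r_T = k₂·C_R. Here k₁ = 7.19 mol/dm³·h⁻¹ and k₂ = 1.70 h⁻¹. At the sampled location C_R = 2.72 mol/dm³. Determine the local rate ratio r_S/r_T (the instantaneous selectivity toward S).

1.55

S_{S/T} = r_S/r_T = (k₁)/(k₂·C_R) = (k₁/k₂)·C_R⁻¹.
= (7.19) / (1.70×2.720) = 7.190/4.624 = 1.55.
The undesired path is higher order in R, so low C_R (CSTR or dilute feed) favours S.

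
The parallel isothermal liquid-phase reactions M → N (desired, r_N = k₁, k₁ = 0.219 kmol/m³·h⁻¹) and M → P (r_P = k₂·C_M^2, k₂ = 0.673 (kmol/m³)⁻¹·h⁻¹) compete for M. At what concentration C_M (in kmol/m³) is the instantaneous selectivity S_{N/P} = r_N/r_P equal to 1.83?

S_{N/P} = (k₁/k₂)·C_M^-2 ⇒ C_M = (S·k₂/k₁)^(-0.5).
= (1.83×0.673/0.219)^(-0.5) = (5.624)^(-0.5) = 0.422 kmol/m³.

0.422 kmol/m³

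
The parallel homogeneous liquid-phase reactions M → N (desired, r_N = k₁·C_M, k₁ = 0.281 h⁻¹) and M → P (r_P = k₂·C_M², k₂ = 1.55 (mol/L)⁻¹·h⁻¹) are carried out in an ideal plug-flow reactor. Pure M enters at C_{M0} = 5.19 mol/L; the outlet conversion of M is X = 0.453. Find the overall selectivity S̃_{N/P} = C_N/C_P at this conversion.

C_M = C_{M0}(1−X) = 2.839 mol/L.
Along a PFR/batch, dC_N/dC_M = −r_N/(r_N+r_P) = −k₁/(k₁+k₂·C_M).
Integrating from C_{M0} to C_M: C_N = (0.281/1.55)·ln[(0.281+1.55·5.19)/(0.281+1.55·2.84)] = 0.1813·ln(8.326/4.681) = 0.1044 mol/L.
C_P = (C_{M0}−C_M)−C_N = 2.247 mol/L; S̃_{N/P} = 0.1044/2.247 = 0.0465.

0.0465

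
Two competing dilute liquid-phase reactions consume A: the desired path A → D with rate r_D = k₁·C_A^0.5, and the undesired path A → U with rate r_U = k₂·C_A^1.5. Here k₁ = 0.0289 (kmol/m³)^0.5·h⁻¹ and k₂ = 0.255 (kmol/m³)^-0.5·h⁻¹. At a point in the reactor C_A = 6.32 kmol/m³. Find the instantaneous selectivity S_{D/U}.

0.0179

S_{D/U} = r_D/r_U = (k₁·C_A^0.5)/(k₂·C_A^1.5) = (k₁/k₂)·C_A⁻¹.
= (0.0289×6.320^0.5) / (0.255×6.320^1.5) = 0.07265/4.051 = 0.0179.
The undesired path is higher order in A, so low C_A (CSTR or dilute feed) favours D.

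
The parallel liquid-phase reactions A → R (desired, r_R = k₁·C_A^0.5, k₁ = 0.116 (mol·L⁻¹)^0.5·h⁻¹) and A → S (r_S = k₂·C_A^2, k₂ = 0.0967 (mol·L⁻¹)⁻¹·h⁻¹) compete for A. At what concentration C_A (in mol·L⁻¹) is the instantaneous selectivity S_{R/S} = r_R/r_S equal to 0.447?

1.93 mol·L⁻¹

S_{R/S} = (k₁/k₂)·C_A^-1.5 ⇒ C_A = (S·k₂/k₁)^(1/(-1.5)).
= (0.447×0.0967/0.116)^(-0.6667) = (0.3726)^(-0.6667) = 1.93 mol·L⁻¹.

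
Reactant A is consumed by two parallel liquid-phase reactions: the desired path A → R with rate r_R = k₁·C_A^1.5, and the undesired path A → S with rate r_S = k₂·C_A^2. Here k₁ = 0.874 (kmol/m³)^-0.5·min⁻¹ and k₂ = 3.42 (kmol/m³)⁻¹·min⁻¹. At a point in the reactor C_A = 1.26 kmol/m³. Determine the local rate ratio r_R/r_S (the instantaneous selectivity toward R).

S_{R/S} = r_R/r_S = (k₁·C_A^1.5)/(k₂·C_A^2) = (k₁/k₂)·C_A^-0.5.
= (0.874×1.260^1.5) / (3.42×1.260^2) = 1.236/5.430 = 0.228.

0.228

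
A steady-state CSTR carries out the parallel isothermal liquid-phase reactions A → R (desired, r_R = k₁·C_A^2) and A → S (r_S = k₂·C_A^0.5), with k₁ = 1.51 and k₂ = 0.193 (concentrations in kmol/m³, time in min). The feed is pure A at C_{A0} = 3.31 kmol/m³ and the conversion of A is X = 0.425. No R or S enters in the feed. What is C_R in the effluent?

Exit C_A = C_{A0}(1−X) = 3.31×0.575 = 1.903 kmol/m³.
A CSTR operates uniformly at the exit composition, giving r_R = 5.470 and r_S = 0.2663 (each k·C_A^n at C_A = 1.903).
Fraction of consumed A going to R: r_R/(r_R+r_S) = 0.9536.
C_R = 0.9536·C_{A0}·X = 0.9536×3.31×0.425 = 1.34 kmol/m³.

1.34 kmol/m³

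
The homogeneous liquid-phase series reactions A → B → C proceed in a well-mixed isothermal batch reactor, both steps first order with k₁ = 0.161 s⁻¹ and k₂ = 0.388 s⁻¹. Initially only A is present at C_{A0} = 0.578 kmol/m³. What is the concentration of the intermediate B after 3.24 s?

0.127 kmol/m³

For first-order series with pure A initially, C_B(t) = k₁C_{A0}/(k₂−k₁)·(e^(−k₁t) − e^(−k₂t)).
e^(−k₁t) = e^(−0.161×3.24) = e^(−0.5216) = 0.5935; e^(−k₂t) = e^(−1.257) = 0.2845.
C_B = 0.161×0.578/(0.388−0.161) × (0.5935−0.2845) = 0.4099×0.3091 = 0.1267 kmol/m³.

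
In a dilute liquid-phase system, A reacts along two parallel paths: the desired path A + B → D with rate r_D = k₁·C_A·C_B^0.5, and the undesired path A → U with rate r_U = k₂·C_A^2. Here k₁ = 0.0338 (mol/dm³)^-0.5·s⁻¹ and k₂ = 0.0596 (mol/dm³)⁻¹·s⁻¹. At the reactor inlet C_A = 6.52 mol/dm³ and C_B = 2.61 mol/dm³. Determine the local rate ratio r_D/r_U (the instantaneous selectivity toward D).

0.141

S_{D/U} = r_D/r_U = (k₁·C_A·C_B^0.5)/(k₂·C_A^2) = (k₁/k₂)·C_A⁻¹·C_B^0.5.
= (0.0338×6.520×2.610^0.5) / (0.0596×6.520^2) = 0.3560/2.534 = 0.141.
The undesired path is higher order in A, so low C_A (CSTR or dilute feed) favours D.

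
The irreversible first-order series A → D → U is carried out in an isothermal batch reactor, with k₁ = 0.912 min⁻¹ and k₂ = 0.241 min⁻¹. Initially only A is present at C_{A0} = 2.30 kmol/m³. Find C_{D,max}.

At the optimum, C_{D,max}/C_{A0} = (k₁/k₂)^[k₂/(k₂−k₁)].
= (0.912/0.241)^(0.241/(0.241−0.912)) = (3.784)^(-0.3592) = 0.6200.
C_{D,max} = 0.6200×2.30 = 1.43 kmol/m³.

1.43 kmol/m³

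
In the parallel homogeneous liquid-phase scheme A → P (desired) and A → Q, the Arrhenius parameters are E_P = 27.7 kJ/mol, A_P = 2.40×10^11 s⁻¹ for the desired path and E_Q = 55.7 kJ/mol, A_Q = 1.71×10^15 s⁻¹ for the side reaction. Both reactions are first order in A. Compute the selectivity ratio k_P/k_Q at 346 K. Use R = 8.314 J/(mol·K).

With equal orders, S_{P/Q} = k_P/k_Q = (A_P/A_Q)·exp[(E_Q−E_P)/(RT)].
(E_Q−E_P)/(RT) = (55.7−27.7)×10³/(8.314×346) = 28000/2877 = 9.734.
k_P/k_Q = (2.40×10^11/1.71×10^15)·exp(9.734) = 1.404×10^-4 × 16875 = 2.37.
Since E_P < E_Q, lowering the temperature improves selectivity toward P.

2.37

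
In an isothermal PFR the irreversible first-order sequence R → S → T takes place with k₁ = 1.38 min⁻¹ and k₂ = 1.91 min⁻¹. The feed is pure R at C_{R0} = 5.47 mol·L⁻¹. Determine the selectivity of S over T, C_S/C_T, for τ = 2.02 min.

Solving the coupled first-order balances gives C_S(τ) = [k₁/(k₂−k₁)]·C_{R0}·(e^(−k₁τ) − e^(−k₂τ)).
e^(−k₁τ) = e^(−1.38×2.02) = e^(−2.788) = 0.06157; e^(−k₂τ) = e^(−3.858) = 0.02111.
C_S = 1.38×5.47/(1.91−1.38) × (0.06157−0.02111) = 14.24×0.04046 = 0.5763 mol·L⁻¹.
C_R = C_{R0}e^(−k₁τ) = 0.3368 mol·L⁻¹, so C_T = C_{R0}−C_R−C_S = 4.557 mol·L⁻¹; C_S/C_T = 0.126.

0.126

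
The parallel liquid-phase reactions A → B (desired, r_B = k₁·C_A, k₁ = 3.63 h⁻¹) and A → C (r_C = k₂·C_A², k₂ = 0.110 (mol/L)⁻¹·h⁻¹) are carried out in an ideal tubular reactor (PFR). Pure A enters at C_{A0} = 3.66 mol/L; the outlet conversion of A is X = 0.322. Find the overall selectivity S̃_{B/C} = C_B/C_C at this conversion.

C_A = C_{A0}(1−X) = 2.481 mol/L.
Along a PFR/batch, dC_B/dC_A = −r_B/(r_B+r_C) = −k₁/(k₁+k₂·C_A).
Integrating from C_{A0} to C_A: C_B = (3.63/0.110)·ln[(3.63+0.110·3.66)/(3.63+0.110·2.48)] = 33.00·ln(4.033/3.903) = 1.078 mol/L.
C_C = (C_{A0}−C_A)−C_B = 0.1002 mol/L; S̃_{B/C} = 1.078/0.1002 = 10.8.

10.8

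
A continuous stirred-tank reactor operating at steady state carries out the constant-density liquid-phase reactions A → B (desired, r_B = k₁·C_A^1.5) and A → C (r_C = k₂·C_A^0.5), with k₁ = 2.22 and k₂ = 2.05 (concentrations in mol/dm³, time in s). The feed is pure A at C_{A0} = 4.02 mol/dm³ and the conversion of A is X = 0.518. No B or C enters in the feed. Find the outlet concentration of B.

Exit C_A = C_{A0}(1−X) = 4.02×0.482 = 1.938 mol/dm³.
A CSTR operates uniformly at the exit composition, giving r_B = 5.988 and r_C = 2.854 (each k·C_A^n at C_A = 1.938).
Fraction of consumed A going to B: r_B/(r_B+r_C) = 0.6772.
C_B = 0.6772·C_{A0}·X = 0.6772×4.02×0.518 = 1.41 mol/dm³.

1.41 mol/dm³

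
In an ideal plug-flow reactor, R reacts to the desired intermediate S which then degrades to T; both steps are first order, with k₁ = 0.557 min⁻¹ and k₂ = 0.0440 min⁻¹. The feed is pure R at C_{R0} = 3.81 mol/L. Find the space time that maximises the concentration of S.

4.95 min

For first-order series the maximum of C_S occurs at τ_opt = ln(k₂/k₁)/(k₂−k₁).
= ln(0.0440/0.557)/(0.0440−0.557) = ln(0.07899)/-0.5130 = -2.538/-0.5130 = 4.95 min.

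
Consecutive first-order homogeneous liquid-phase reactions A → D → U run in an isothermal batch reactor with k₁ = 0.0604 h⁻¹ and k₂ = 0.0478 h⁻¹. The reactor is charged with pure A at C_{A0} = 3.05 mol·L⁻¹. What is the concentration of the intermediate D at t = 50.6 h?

0.614 mol·L⁻¹

For first-order series with pure A initially, C_D(t) = k₁C_{A0}/(k₂−k₁)·(e^(−k₁t) − e^(−k₂t)).
e^(−k₁t) = e^(−0.0604×50.6) = e^(−3.056) = 0.04706; e^(−k₂t) = e^(−2.419) = 0.08904.
C_D = 0.0604×3.05/(0.0478−0.0604) × (0.04706−0.08904) = (-14.62)×(-0.04197) = 0.6137 mol·L⁻¹.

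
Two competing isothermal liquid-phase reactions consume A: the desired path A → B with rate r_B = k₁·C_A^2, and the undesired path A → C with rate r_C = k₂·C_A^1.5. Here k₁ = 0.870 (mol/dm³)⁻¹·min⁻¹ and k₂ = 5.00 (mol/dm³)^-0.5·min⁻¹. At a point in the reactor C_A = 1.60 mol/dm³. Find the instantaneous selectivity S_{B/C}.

S_{B/C} = r_B/r_C = (k₁·C_A^2)/(k₂·C_A^1.5) = (k₁/k₂)·C_A^0.5.
= (0.870×1.600^2) / (5.00×1.600^1.5) = 2.227/10.12 = 0.220.

0.220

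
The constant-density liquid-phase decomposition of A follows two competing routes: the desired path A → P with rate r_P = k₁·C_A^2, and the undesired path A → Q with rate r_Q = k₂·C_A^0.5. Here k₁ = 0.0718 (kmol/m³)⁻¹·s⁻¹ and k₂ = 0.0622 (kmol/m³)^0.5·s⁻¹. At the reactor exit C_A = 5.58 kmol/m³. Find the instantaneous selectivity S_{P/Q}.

15.2

S_{P/Q} = r_P/r_Q = (k₁·C_A^2)/(k₂·C_A^0.5) = (k₁/k₂)·C_A^1.5.
= (0.0718×5.580^2) / (0.0622×5.580^0.5) = 2.236/0.1469 = 15.2.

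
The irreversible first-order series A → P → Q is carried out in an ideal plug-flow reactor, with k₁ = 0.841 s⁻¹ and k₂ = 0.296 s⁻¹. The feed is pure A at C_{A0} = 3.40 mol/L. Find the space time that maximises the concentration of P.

1.92 s

For first-order series the maximum of C_P occurs at τ_opt = ln(k₂/k₁)/(k₂−k₁).
= ln(0.296/0.841)/(0.296−0.841) = ln(0.3520)/-0.5450 = -1.044/-0.5450 = 1.92 s.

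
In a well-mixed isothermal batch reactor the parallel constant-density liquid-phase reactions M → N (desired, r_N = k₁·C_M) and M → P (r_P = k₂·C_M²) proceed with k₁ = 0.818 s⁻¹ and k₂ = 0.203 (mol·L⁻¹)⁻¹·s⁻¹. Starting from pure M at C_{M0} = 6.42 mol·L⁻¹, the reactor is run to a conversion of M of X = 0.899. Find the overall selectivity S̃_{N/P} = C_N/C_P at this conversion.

C_M = C_{M0}(1−X) = 0.6484 mol·L⁻¹.
Along a PFR/batch, dC_N/dC_M = −r_N/(r_N+r_P) = −k₁/(k₁+k₂·C_M).
Integrating from C_{M0} to C_M: C_N = (0.818/0.203)·ln[(0.818+0.203·6.42)/(0.818+0.203·0.648)] = 4.030·ln(2.121/0.9496) = 3.239 mol·L⁻¹.
C_P = (C_{M0}−C_M)−C_N = 2.533 mol·L⁻¹; S̃_{N/P} = 3.239/2.533 = 1.28.

1.28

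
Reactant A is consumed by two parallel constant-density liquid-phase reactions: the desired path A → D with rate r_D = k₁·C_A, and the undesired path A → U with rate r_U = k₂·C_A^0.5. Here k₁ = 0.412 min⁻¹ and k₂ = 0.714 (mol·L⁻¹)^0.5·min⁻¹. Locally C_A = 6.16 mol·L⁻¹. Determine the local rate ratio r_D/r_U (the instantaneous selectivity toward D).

S_{D/U} = r_D/r_U = (k₁·C_A)/(k₂·C_A^0.5) = (k₁/k₂)·C_A^0.5.
= (0.412×6.160) / (0.714×6.160^0.5) = 2.538/1.772 = 1.43.

1.43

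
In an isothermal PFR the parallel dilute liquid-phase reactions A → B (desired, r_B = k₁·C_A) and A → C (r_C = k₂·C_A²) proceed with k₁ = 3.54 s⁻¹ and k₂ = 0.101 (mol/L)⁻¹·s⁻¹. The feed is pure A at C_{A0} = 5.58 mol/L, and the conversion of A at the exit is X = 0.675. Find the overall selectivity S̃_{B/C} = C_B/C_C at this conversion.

9.56

C_A = C_{A0}(1−X) = 1.813 mol/L.
Along a PFR/batch, dC_B/dC_A = −r_B/(r_B+r_C) = −k₁/(k₁+k₂·C_A).
Integrating from C_{A0} to C_A: C_B = (3.54/0.101)·ln[(3.54+0.101·5.58)/(3.54+0.101·1.81)] = 35.05·ln(4.104/3.723) = 3.410 mol/L.
C_C = (C_{A0}−C_A)−C_B = 0.3567 mol/L; S̃_{B/C} = 3.410/0.3567 = 9.56.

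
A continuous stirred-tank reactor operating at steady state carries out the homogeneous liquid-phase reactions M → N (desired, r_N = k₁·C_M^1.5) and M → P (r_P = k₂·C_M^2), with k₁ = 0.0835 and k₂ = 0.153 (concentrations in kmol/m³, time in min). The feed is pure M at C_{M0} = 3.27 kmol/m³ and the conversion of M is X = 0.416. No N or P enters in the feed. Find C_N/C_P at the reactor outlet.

0.395

Exit C_M = C_{M0}(1−X) = 3.27×0.584 = 1.910 kmol/m³.
In a CSTR the entire volume is at exit conditions, so r_N = 0.0835×1.910^1.5 = 0.2204 and r_P = 0.153×1.910^2 = 0.5580.
Overall selectivity = C_N/C_P = r_Nτ/(r_Pτ) = r_N/r_P = 0.395.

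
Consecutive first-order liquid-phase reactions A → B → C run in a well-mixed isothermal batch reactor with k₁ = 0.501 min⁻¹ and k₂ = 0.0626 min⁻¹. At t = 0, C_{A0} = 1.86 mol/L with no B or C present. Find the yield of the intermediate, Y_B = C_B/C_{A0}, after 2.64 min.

For first-order series with pure A initially, C_B(t) = k₁C_{A0}/(k₂−k₁)·(e^(−k₁t) − e^(−k₂t)).
e^(−k₁t) = e^(−0.501×2.64) = e^(−1.323) = 0.2664; e^(−k₂t) = e^(−0.1653) = 0.8477.
C_B = 0.501×1.86/(0.0626−0.501) × (0.2664−0.8477) = (-2.126)×(-0.5812) = 1.235 mol/L.
Y_B = C_B/C_{A0} = 1.235/1.86 = 0.664.

0.664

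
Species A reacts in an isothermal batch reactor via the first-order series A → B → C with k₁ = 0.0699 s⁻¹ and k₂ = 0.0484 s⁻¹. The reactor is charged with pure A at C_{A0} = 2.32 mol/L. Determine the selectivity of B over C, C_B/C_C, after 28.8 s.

0.754

Solving the coupled first-order balances gives C_B(t) = [k₁/(k₂−k₁)]·C_{A0}·(e^(−k₁t) − e^(−k₂t)).
e^(−k₁t) = e^(−0.0699×28.8) = e^(−2.013) = 0.1336; e^(−k₂t) = e^(−1.394) = 0.2481.
C_B = 0.0699×2.32/(0.0484−0.0699) × (0.1336−0.2481) = (-7.543)×(-0.1145) = 0.8639 mol/L.
C_A = C_{A0}e^(−k₁t) = 0.3099 mol/L, so C_C = C_{A0}−C_A−C_B = 1.146 mol/L; C_B/C_C = 0.754.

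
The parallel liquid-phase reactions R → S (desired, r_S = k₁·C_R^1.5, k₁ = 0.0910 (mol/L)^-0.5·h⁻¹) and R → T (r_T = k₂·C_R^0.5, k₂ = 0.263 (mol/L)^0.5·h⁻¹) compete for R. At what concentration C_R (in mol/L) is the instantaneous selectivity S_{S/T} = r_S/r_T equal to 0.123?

0.355 mol/L

S_{S/T} = (k₁/k₂)·C_R ⇒ C_R = S·k₂/k₁.
= 0.123×0.263/0.0910 = 0.355 mol/L.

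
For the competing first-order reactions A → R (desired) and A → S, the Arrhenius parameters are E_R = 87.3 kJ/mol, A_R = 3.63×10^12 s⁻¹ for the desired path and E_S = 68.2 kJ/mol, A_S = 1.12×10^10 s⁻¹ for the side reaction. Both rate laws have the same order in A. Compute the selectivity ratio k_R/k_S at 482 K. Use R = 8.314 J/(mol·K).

Since both paths have the same order in A, the concentration cancels and S_{R/S} = k_R/k_S = (A_R/A_S)·exp[(E_S−E_R)/(RT)].
(E_S−E_R)/(RT) = (68.2−87.3)×10³/(8.314×482) = -19100/4007 = -4.766.
k_R/k_S = (3.63×10^12/1.12×10^10)·exp(-4.766) = 324.1 × 0.008512 = 2.76.
Since E_R > E_S, raising the temperature improves selectivity toward R.

2.76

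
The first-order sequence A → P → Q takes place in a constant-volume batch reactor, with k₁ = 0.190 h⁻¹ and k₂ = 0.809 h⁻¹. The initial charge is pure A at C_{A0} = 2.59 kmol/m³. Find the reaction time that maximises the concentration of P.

2.34 h

Setting dC_P/dt = 0 gives t_opt = ln(k₂/k₁)/(k₂−k₁).
= ln(0.809/0.190)/(0.809−0.190) = ln(4.258)/0.6190 = 1.449/0.6190 = 2.34 h.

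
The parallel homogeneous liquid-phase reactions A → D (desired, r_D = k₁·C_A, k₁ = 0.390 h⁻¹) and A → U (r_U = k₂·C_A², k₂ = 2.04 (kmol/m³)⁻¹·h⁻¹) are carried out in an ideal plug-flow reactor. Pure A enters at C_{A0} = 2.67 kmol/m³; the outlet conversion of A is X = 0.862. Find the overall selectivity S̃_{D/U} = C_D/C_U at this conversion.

C_A = C_{A0}(1−X) = 0.3685 kmol/m³.
Along a PFR/batch, dC_D/dC_A = −r_D/(r_D+r_U) = −k₁/(k₁+k₂·C_A).
Integrating from C_{A0} to C_A: C_D = (0.390/2.04)·ln[(0.390+2.04·2.67)/(0.390+2.04·0.368)] = 0.1912·ln(5.837/1.142) = 0.3119 kmol/m³.
C_U = (C_{A0}−C_A)−C_D = 1.990 kmol/m³; S̃_{D/U} = 0.3119/1.990 = 0.157.

0.157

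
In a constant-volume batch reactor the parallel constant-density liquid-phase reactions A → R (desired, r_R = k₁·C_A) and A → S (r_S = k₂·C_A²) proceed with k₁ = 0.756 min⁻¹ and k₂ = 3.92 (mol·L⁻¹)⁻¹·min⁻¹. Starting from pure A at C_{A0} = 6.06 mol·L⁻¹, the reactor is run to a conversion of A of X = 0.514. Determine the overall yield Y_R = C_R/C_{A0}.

C_A = C_{A0}(1−X) = 2.945 mol·L⁻¹.
Along a PFR/batch, dC_R/dC_A = −r_R/(r_R+r_S) = −k₁/(k₁+k₂·C_A).
Integrating from C_{A0} to C_A: C_R = (0.756/3.92)·ln[(0.756+3.92·6.06)/(0.756+3.92·2.95)] = 0.1929·ln(24.51/12.30) = 0.1330 mol·L⁻¹.
Y_R = C_R/C_{A0} = 0.1330/6.06 = 0.0219.

0.0219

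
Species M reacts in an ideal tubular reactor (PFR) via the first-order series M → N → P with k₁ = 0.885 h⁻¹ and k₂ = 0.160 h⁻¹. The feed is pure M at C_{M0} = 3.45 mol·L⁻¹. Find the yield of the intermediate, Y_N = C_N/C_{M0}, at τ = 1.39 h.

0.621

Solving the coupled first-order balances gives C_N(τ) = [k₁/(k₂−k₁)]·C_{M0}·(e^(−k₁τ) − e^(−k₂τ)).
e^(−k₁τ) = e^(−0.885×1.39) = e^(−1.230) = 0.2922; e^(−k₂τ) = e^(−0.2224) = 0.8006.
C_N = 0.885×3.45/(0.160−0.885) × (0.2922−0.8006) = (-4.211)×(-0.5083) = 2.141 mol·L⁻¹.
Y_N = C_N/C_{M0} = 2.141/3.45 = 0.621.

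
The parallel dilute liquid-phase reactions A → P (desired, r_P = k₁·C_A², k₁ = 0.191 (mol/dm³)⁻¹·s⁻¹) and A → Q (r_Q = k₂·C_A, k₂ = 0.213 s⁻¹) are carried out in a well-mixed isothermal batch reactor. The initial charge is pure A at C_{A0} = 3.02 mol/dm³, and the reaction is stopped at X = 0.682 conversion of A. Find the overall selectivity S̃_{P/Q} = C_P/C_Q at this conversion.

1.68

C_A = C_{A0}(1−X) = 0.9604 mol/dm³.
Along a PFR/batch, dC_Q/dC_A = −r_Q/(r_P+r_Q) = −k₂/(k₂+k₁·C_A).
Integrating from C_{A0} to C_A: C_Q = (0.213/0.191)·ln[(0.213+0.191·3.02)/(0.213+0.191·0.960)] = 1.115·ln(0.7898/0.3964) = 0.7687 mol/dm³.
Then C_P = (C_{A0}−C_A) − C_Q = 2.060 − 0.7687 = 1.291 mol/dm³.
S̃_{P/Q} = C_P/C_Q = 1.291/0.7687 = 1.68.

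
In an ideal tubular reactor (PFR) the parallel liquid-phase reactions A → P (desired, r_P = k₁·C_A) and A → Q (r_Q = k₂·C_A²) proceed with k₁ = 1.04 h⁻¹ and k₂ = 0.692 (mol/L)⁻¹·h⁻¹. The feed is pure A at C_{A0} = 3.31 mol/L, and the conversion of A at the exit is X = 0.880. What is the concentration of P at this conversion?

1.40 mol/L

C_A = C_{A0}(1−X) = 0.3972 mol/L.
Along a PFR/batch, dC_P/dC_A = −r_P/(r_P+r_Q) = −k₁/(k₁+k₂·C_A).
Integrating from C_{A0} to C_A: C_P = (1.04/0.692)·ln[(1.04+0.692·3.31)/(1.04+0.692·0.397)] = 1.503·ln(3.331/1.315) = 1.397 mol/L.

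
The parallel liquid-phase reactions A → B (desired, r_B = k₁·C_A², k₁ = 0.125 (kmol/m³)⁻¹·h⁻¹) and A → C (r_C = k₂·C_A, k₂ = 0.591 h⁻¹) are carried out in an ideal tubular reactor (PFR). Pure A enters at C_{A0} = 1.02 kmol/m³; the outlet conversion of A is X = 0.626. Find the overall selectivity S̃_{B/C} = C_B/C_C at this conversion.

C_A = C_{A0}(1−X) = 0.3815 kmol/m³.
Along a PFR/batch, dC_C/dC_A = −r_C/(r_B+r_C) = −k₂/(k₂+k₁·C_A).
Integrating from C_{A0} to C_A: C_C = (0.591/0.125)·ln[(0.591+0.125·1.02)/(0.591+0.125·0.381)] = 4.728·ln(0.7185/0.6387) = 0.5567 kmol/m³.
Then C_B = (C_{A0}−C_A) − C_C = 0.6385 − 0.5567 = 0.08178 kmol/m³.
S̃_{B/C} = C_B/C_C = 0.08178/0.5567 = 0.147.

0.147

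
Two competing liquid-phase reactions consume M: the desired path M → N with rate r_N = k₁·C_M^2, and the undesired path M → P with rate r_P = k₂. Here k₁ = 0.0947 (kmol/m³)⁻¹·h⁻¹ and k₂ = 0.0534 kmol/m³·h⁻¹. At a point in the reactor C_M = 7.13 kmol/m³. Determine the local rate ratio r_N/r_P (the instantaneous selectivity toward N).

90.2

S_{N/P} = r_N/r_P = (k₁·C_M^2)/(k₂) = (k₁/k₂)·C_M^2.
= (0.0947×7.130^2) / (0.0534) = 4.814/0.05340 = 90.2.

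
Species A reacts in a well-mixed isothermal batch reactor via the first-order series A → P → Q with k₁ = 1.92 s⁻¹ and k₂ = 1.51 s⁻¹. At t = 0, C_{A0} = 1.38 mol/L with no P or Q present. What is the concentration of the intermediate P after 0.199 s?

0.375 mol/L

Solving the coupled first-order balances gives C_P(t) = [k₁/(k₂−k₁)]·C_{A0}·(e^(−k₁t) − e^(−k₂t)).
e^(−k₁t) = e^(−1.92×0.199) = e^(−0.3821) = 0.6824; e^(−k₂t) = e^(−0.3005) = 0.7405.
C_P = 1.92×1.38/(1.51−1.92) × (0.6824−0.7405) = (-6.462)×(-0.05801) = 0.3749 mol/L.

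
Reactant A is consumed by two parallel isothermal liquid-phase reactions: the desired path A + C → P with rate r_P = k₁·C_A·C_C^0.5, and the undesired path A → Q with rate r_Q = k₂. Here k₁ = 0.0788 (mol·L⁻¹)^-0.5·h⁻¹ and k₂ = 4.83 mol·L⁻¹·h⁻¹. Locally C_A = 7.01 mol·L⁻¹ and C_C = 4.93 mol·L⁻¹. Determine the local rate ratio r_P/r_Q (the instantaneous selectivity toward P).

S_{P/Q} = r_P/r_Q = (k₁·C_A·C_C^0.5)/(k₂) = (k₁/k₂)·C_A·C_C^0.5.
= (0.0788×7.010×4.930^0.5) / (4.83) = 1.227/4.830 = 0.254.
Since the desired path is higher order in A, keeping C_A high (PFR or concentrated feed) favours P.

0.254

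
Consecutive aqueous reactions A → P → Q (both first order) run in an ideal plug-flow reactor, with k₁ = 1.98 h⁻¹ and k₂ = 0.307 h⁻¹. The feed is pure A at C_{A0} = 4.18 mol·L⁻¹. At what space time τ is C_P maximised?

1.11 h

For first-order series the maximum of C_P occurs at τ_opt = ln(k₂/k₁)/(k₂−k₁).
= ln(0.307/1.98)/(0.307−1.98) = ln(0.1551)/-1.673 = -1.864/-1.673 = 1.11 h.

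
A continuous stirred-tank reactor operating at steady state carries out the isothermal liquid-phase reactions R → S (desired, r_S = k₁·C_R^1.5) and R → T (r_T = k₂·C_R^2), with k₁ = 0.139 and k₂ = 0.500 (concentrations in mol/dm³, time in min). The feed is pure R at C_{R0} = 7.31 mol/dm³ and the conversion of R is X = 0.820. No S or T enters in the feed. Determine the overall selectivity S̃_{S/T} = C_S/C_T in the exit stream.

0.242

Exit C_R = C_{R0}(1−X) = 7.31×0.180 = 1.316 mol/dm³.
Rates in a CSTR are evaluated at the outlet concentration: r_S = 0.139×1.316^1.5 = 0.2098, r_T = 0.500×1.316^2 = 0.8657.
Overall selectivity = C_S/C_T = r_Sτ/(r_Tτ) = r_S/r_T = 0.242.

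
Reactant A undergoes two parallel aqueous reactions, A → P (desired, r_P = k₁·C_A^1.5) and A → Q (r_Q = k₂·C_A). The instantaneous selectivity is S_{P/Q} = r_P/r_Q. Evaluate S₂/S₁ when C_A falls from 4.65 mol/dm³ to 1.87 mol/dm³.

0.634

S_{P/Q} = (k₁/k₂)·C_A^0.5, so S₂/S₁ = (C_{A,2}/C_{A,1})^0.5.
= (1.87/4.65)^0.5 = (0.4022)^0.5 = 0.634.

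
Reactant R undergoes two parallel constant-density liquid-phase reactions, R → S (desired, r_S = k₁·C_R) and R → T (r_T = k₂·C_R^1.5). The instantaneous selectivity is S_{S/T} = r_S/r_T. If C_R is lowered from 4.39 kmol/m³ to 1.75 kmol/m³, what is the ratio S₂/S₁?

1.58

S_{S/T} = (k₁/k₂)·C_R^-0.5, so S₂/S₁ = (C_{R,2}/C_{R,1})^-0.5.
= (1.75/4.39)^(-0.5) = (0.3986)^(-0.5) = 1.58.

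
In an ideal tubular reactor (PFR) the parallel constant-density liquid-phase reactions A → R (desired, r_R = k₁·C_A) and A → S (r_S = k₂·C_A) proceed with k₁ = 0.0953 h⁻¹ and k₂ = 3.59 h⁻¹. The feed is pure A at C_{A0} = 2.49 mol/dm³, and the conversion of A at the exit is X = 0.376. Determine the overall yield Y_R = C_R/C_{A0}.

0.00972

C_A = C_{A0}(1−X) = 1.554 mol/dm³.
Both paths are first order in A, so the instantaneous fraction to R is constant: dC_R/d(−C_A) = k₁/(k₁+k₂) = 0.02586.
C_R = 0.02586·(C_{A0}−C_A) = 0.02586×0.9362 = 0.0242 mol/dm³.
Y_R = C_R/C_{A0} = 0.02421/2.49 = 0.00972.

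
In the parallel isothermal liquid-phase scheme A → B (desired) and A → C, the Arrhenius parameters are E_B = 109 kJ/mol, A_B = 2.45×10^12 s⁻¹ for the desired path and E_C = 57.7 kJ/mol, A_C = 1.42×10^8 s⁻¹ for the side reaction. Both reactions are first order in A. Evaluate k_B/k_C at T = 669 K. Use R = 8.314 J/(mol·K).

1.70

k_B/k_C = (A_B/A_C)·exp[−(E_B−E_C)/(RT)] = (A_B/A_C)·exp[(E_C−E_B)/(RT)].
(E_C−E_B)/(RT) = (57.7−109)×10³/(8.314×669) = -51300/5562 = -9.223.
k_B/k_C = (2.45×10^12/1.42×10^8)·exp(-9.223) = 17254 × 9.872×10^-5 = 1.70.
Since E_B > E_C, raising the temperature improves selectivity toward B.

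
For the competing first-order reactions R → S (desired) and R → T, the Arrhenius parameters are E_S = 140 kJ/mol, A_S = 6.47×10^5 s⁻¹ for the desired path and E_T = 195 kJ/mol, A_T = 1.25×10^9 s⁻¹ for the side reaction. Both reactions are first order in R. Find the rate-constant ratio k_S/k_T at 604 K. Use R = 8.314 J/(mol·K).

Since both paths have the same order in R, the concentration cancels and S_{S/T} = k_S/k_T = (A_S/A_T)·exp[(E_T−E_S)/(RT)].
(E_T−E_S)/(RT) = (195−140)×10³/(8.314×604) = 55000/5022 = 10.95.
k_S/k_T = (6.47×10^5/1.25×10^9)·exp(10.95) = 5.176×10^-4 × 57100 = 29.6.
Since E_S < E_T, lowering the temperature improves selectivity toward S.

29.6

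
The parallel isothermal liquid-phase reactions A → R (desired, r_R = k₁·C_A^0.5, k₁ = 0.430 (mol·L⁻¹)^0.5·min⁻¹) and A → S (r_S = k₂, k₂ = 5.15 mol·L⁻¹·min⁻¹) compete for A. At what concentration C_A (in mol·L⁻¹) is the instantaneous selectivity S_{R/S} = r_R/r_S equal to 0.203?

S_{R/S} = (k₁/k₂)·C_A^0.5 ⇒ C_A = (S·k₂/k₁)^(2).
= (0.203×5.15/0.430)^(2) = (2.431)^(2) = 5.91 mol·L⁻¹.

5.91 mol·L⁻¹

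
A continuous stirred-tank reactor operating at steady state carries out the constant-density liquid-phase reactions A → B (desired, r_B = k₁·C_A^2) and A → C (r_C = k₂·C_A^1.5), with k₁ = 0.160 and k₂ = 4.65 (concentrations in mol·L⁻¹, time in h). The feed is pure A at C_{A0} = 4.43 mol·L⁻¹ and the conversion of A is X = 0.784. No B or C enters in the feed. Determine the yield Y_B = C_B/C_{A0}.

Exit C_A = C_{A0}(1−X) = 4.43×0.216 = 0.9569 mol·L⁻¹.
A CSTR operates uniformly at the exit composition, giving r_B = 0.1465 and r_C = 4.353 (each k·C_A^n at C_A = 0.9569).
Fraction of consumed A going to B: r_B/(r_B+r_C) = 0.03256.
C_B = 0.03256·C_{A0}·X = 0.03256×4.43×0.784 = 0.113 mol·L⁻¹; Y_B = C_B/C_{A0} = 0.0255.

0.0255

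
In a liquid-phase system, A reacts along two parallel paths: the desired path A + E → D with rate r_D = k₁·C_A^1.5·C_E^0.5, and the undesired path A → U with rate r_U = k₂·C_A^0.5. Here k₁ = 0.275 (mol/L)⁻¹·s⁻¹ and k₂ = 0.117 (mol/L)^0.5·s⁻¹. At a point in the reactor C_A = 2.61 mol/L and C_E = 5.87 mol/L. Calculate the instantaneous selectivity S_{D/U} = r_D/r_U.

14.9

S_{D/U} = r_D/r_U = (k₁·C_A^1.5·C_E^0.5)/(k₂·C_A^0.5) = (k₁/k₂)·C_A·C_E^0.5.
= (0.275×2.610^1.5×5.870^0.5) / (0.117×2.610^0.5) = 2.809/0.1890 = 14.9.
Since the desired path is higher order in A, keeping C_A high (PFR or concentrated feed) favours D.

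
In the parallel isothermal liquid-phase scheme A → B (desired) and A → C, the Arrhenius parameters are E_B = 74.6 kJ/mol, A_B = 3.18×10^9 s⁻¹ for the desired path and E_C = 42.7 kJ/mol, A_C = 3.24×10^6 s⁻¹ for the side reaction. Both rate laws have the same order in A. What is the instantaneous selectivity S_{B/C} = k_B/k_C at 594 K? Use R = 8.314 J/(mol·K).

1.54

k_B/k_C = (A_B/A_C)·exp[−(E_B−E_C)/(RT)] = (A_B/A_C)·exp[(E_C−E_B)/(RT)].
(E_C−E_B)/(RT) = (42.7−74.6)×10³/(8.314×594) = -31900/4939 = -6.459.
k_B/k_C = (3.18×10^9/3.24×10^6)·exp(-6.459) = 981.5 × 0.001566 = 1.54.
Since E_B > E_C, raising the temperature improves selectivity toward B.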